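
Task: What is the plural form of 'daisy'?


Apply rule: Change -y to -ies (consonant + y). 'daisy' becomes 'daisies'.

daisies


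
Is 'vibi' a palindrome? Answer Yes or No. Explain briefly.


Forward: 'vibi'
Reversed: 'ibiv'
They differ.

No


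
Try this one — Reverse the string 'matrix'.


Reverse 'matrix' character by character: 'xirtam'.

xirtam


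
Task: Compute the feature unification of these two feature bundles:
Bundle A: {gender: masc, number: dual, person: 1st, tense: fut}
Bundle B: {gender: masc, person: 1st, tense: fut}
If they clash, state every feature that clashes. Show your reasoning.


Compare features:
gender: A=masc vs B=masc -> unified: masc
number: A=dual vs B=_ -> unified: dual
person: A=1st vs B=1st -> unified: 1st
tense: A=fut vs B=fut -> unified: fut
No clashes found.

Unified: {gender: masc, number: dual, person: 1st, tense: fut}


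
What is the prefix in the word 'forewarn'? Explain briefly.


The word 'forewarn' = 'fore' (prefix) + 'warn' (root). The prefix is 'fore'.

fore


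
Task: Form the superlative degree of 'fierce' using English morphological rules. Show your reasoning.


Apply superlative formation (ends in e: add -st): 'fierce' -> 'fiercest'.

fiercest


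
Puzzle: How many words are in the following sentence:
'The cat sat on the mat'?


Split into words: The | cat | sat | on | the | mat = 6 words.

6


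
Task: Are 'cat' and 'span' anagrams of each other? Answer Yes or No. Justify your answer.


Sorted letters of 'cat': 'act'
Sorted letters of 'span': 'anps'
They do not match.

No


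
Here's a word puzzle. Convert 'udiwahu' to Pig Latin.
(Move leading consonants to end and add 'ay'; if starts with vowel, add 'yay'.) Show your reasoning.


'udiwahu' starts with a vowel, so add 'yay': 'udiwahuyay'.

udiwahuyay


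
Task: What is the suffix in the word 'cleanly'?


The word 'cleanly' = 'clean' (root) + '-ly' (suffix). The suffix is '-ly'.

ly


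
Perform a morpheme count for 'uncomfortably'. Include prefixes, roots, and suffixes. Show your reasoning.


Decomposition: un- (prefix) + comfort (root) + -able (suffix) + -ly (suffix) = 4 morpheme(s)

4 morphemes


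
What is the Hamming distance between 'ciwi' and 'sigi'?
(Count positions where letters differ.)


Alignment:
Position 1: 'c' vs 's' = DIFFER
Position 2: 'i' vs 'i' = match
Position 3: 'w' vs 'g' = DIFFER
Position 4: 'i' vs 'i' = match
Total differences: 2

2


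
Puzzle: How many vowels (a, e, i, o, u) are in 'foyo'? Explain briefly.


Vowels in 'foyo': o, o = 2 vowels.

2


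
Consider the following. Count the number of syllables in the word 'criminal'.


Break 'criminal' into syllables: crim-i-nal -> crim | i | nal = 3 syllables

3 syllables


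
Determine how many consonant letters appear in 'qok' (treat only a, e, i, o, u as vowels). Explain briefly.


Consonants in 'qok': q, k = 2 consonants.

2


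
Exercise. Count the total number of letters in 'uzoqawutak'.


Spell out 'uzoqawutak' and number each letter: u(1), z(2), o(3), q(4), a(5), w(6), u(7), t(8), a(9), k(10). Total: 10 letters.

10


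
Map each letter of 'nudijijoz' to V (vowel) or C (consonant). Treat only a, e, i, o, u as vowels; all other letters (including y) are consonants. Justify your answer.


Letter mapping: n = C, u = V, d = C, i = V, j = C, i = V, j = C, o = V, z = C.

CVCVCVCVC


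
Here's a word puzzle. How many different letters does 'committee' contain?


Unique letters in 'committee': {c, e, i, m, o, t} = 6 distinct letters.

6


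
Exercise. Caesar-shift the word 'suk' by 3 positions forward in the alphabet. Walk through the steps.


Shift each letter by 3: s -> v, u -> x, k -> n. Result: 'vxn'.

vxn


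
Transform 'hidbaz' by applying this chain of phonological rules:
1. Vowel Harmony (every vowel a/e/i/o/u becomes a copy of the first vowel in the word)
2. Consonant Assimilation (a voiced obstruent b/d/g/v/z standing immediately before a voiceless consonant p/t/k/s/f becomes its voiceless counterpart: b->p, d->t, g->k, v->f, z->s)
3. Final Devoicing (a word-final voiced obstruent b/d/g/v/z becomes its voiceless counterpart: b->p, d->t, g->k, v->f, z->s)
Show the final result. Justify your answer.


Starting form: 'hidbaz'
Rule 1: Vowel Harmony: all vowels become 'i' (matching first vowel). 'hidbaz' -> 'hidbiz'
Rule 2: Consonant Assimilation: no voiced obstruent (b/d/g/v/z) stands immediately before a voiceless consonant (p/t/k/s/f). No change.
Rule 3: Final Devoicing: word-final voiced obstruent 'z' becomes voiceless 's'. 'hidbiz' -> 'hidbis'
Final form: 'hidbis'

hidbis


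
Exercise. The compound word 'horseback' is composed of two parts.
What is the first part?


Split 'horseback' into 'horse' + 'back'. The first part is 'horse'.

horse


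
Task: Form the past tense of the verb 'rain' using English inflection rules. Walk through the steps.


Apply rule: Add -ed. 'rain' becomes 'rained'.

rained


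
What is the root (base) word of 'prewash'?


Remove prefix 'pre' from 'prewash' to get root 'wash'.

wash


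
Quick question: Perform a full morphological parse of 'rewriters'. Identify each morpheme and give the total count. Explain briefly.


Step 1: Identify prefix: 're' (meaning: again)
Step 2: Identify root: 'write'
Step 3: Identify suffix(es): 'er, s'
Decomposition: re- (prefix: again) + write (root) + -er (suffix: one who) + -s (plural)
Total morphemes: 4

4 morphemes (re- (prefix: again) + write (root) + -er (suffix: one who) + -s (plural))


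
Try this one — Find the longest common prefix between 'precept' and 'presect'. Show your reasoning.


Compare from the start: 3 characters match: 'pre'. Mismatch at position 4: 'c' vs 's'.

pre


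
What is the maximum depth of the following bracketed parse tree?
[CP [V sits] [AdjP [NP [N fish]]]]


Count bracket nesting levels:
'[' at pos 0: depth = 1
'[' at pos 4: depth = 2
'[' at pos 13: depth = 2
'[' at pos 19: depth = 3
'[' at pos 23: depth = 4
Maximum depth reached: 4

4


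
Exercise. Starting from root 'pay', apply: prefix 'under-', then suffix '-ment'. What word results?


Step 1: Add prefix 'under-' to 'pay' = 'underpay'
Step 2: Add suffix '-ment' to 'underpay' = 'underpayment'

underpayment


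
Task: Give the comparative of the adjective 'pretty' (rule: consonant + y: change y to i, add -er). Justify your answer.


Apply comparative formation (consonant + y: change y to i, add -er): 'pretty' -> 'prettier'.

prettier


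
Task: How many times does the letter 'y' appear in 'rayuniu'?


Letter 'y' in 'rayuniu': found at position(s) 3 = 1 occurrence(s).

1


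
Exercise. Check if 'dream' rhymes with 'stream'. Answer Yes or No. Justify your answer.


Rime (stressed vowel + following sounds) of 'dream': -eam = /iːm/
Rime of 'stream': -eam = /iːm/
/iːm/ and /iːm/ are the same ending sound, so the words rhyme.

Yes


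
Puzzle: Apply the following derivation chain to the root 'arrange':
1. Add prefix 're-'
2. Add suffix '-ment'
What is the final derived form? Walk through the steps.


Step 1: Add prefix 're-' to 'arrange' = 'rearrange'
Step 2: Add suffix '-ment' to 'rearrange' = 'rearrangement'

rearrangement


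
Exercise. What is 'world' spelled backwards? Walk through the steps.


Reverse 'world' character by character: 'dlrow'.

dlrow


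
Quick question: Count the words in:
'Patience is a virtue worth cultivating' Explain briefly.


Split into words: Patience | is | a | virtue | worth | cultivating = 6 words.

6


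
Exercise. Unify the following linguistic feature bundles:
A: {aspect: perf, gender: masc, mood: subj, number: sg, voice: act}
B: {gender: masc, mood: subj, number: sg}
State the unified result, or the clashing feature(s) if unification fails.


Compare features:
aspect: A=perf vs B=_ -> unified: perf
gender: A=masc vs B=masc -> unified: masc
mood: A=subj vs B=subj -> unified: subj
number: A=sg vs B=sg -> unified: sg
voice: A=act vs B=_ -> unified: act
No clashes found.

Unified: {aspect: perf, gender: masc, mood: subj, number: sg, voice: act}


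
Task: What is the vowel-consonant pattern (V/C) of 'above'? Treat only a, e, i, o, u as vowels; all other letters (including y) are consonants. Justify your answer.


Letter mapping: a = V, b = C, o = V, v = C, e = V.

VCVCV


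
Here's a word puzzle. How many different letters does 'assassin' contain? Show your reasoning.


Unique letters in 'assassin': {a, i, n, s} = 4 distinct letters.

4


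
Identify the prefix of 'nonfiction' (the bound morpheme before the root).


The word 'nonfiction' = 'non' (prefix) + 'fiction' (root). The prefix is 'non'.

non


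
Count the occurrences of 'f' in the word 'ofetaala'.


Letter 'f' in 'ofetaala': found at position(s) 2 = 1 occurrence(s).

1


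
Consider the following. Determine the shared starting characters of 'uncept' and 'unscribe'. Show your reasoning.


Compare from the start: 2 characters match: 'un'. Mismatch at position 3: 'c' vs 's'.

un


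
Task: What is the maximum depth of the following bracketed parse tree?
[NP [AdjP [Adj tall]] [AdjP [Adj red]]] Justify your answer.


Count bracket nesting levels:
'[' at pos 0: depth = 1
'[' at pos 4: depth = 2
'[' at pos 10: depth = 3
'[' at pos 22: depth = 2
'[' at pos 28: depth = 3
Maximum depth reached: 3

3


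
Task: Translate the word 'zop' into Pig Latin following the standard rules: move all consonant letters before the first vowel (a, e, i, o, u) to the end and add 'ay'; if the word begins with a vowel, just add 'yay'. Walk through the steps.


'zop': move consonant cluster 'z' to end and add 'ay': 'opzay'.

opzay


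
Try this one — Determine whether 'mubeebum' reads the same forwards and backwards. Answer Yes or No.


Forward: 'mubeebum'
Reversed: 'mubeebum'
They are identical.

Yes


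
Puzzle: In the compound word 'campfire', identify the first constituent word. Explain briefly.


Split 'campfire' into 'camp' + 'fire'. The first part is 'camp'.

camp


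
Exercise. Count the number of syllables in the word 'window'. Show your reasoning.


Break 'window' into syllables: win-dow -> win | dow = 2 syllables

2 syllables


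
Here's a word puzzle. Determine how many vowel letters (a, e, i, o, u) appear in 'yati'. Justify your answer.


Vowels in 'yati': a, i = 2 vowels.

2


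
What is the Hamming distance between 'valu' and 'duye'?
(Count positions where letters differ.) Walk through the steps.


Alignment:
Position 1: 'v' vs 'd' = DIFFER
Position 2: 'a' vs 'u' = DIFFER
Position 3: 'l' vs 'y' = DIFFER
Position 4: 'u' vs 'e' = DIFFER
Total differences: 4

4


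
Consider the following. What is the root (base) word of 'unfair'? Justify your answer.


Remove prefix 'un' from 'unfair' to get root 'fair'.

fair


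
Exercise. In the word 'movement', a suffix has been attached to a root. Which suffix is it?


The word 'movement' = 'move' (root) + '-ment' (suffix). The suffix is '-ment'.

ment


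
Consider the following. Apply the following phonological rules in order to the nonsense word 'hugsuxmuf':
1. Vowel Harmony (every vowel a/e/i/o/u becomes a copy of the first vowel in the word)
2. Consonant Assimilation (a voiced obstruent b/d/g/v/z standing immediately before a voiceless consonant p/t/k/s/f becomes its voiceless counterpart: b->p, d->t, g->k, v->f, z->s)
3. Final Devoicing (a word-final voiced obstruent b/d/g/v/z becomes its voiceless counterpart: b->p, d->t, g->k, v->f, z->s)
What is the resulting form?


Starting form: 'hugsuxmuf'
Rule 1: Vowel Harmony: all vowels already match. No change.
Rule 2: Consonant Assimilation: voiced obstruent before voiceless consonant becomes voiceless ('gs' -> 'ks'). 'hugsuxmuf' -> 'huksuxmuf'
Rule 3: Final Devoicing: final consonant 'f' is not one of the voiced obstruents b/d/g/v/z. No change.
Final form: 'huksuxmuf'

huksuxmuf


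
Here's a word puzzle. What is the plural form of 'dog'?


Apply rule: Add -s. 'dog' becomes 'dogs'.

dogs


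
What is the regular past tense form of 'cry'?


Apply rule: Change -y to -ied. 'cry' becomes 'cried'.

cried


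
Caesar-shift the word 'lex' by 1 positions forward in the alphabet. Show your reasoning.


Shift each letter by 1: l -> m, e -> f, x -> y. Result: 'mfy'.

mfy


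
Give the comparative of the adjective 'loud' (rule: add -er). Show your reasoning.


Apply comparative formation (add -er): 'loud' -> 'louder'.

louder


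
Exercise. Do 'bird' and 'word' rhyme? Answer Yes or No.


Rime (stressed vowel + following sounds) of 'bird': -ird = /ɜːrd/
Rime of 'word': -ord = /ɜːrd/
/ɜːrd/ and /ɜːrd/ are the same ending sound, so the words rhyme.

Yes


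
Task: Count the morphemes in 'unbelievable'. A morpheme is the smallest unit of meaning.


Decomposition: un- (prefix) + believe (root) + -able (suffix) = 3 morpheme(s)

3 morphemes


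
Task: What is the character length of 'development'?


Spell out 'development' and number each letter: d(1), e(2), v(3), e(4), l(5), o(6), p(7), m(8), e(9), n(10), t(11). Total: 11 letters.

11


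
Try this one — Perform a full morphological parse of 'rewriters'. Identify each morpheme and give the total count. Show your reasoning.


Step 1: Identify prefix: 're' (meaning: again)
Step 2: Identify root: 'write'
Step 3: Identify suffix(es): 'er, s'
Decomposition: re- (prefix: again) + write (root) + -er (suffix: one who) + -s (plural)
Total morphemes: 4

4 morphemes (re- (prefix: again) + write (root) + -er (suffix: one who) + -s (plural))


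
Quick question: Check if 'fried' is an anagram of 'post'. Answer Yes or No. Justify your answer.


Sorted letters of 'fried': 'defir'
Sorted letters of 'post': 'opst'
They do not match.

No


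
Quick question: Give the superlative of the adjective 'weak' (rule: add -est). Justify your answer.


Apply superlative formation (add -est): 'weak' -> 'weakest'.

weakest


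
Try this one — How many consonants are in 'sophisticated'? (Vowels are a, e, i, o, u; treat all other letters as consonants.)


Consonants in 'sophisticated': s, p, h, s, t, c, t, d = 8 consonants.

8


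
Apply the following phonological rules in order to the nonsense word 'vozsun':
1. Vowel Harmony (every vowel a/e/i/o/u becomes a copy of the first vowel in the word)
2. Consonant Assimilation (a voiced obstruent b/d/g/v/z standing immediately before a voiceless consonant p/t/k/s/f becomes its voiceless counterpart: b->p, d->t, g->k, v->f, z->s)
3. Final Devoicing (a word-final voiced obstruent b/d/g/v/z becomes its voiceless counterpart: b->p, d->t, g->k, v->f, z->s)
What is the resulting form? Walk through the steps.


Starting form: 'vozsun'
Rule 1: Vowel Harmony: all vowels become 'o' (matching first vowel). 'vozsun' -> 'vozson'
Rule 2: Consonant Assimilation: voiced obstruent before voiceless consonant becomes voiceless ('zs' -> 'ss'). 'vozson' -> 'vosson'
Rule 3: Final Devoicing: final consonant 'n' is not one of the voiced obstruents b/d/g/v/z. No change.
Final form: 'vosson'

vosson


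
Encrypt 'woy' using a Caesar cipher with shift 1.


Shift each letter by 1: w -> x, o -> p, y -> z. Result: 'xpz'.

xpz


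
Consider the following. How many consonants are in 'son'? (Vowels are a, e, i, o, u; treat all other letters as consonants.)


Consonants in 'son': s, n = 2 consonants.

2


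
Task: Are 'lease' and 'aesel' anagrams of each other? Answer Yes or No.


Sorted letters of 'lease': 'aeels'
Sorted letters of 'aesel': 'aeels'
They match.

Yes


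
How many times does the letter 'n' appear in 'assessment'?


Letter 'n' in 'assessment': found at position(s) 9 = 1 occurrence(s).

1


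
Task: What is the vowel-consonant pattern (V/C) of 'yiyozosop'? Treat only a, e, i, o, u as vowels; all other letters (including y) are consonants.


Letter mapping: y = C, i = V, y = C, o = V, z = C, o = V, s = C, o = V, p = C.

CVCVCVCVC


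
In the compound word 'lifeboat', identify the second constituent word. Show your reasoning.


Split 'lifeboat' into 'life' + 'boat'. The second part is 'boat'.

boat


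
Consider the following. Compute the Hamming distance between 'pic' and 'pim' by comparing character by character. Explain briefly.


Alignment:
Position 1: 'p' vs 'p' = match
Position 2: 'i' vs 'i' = match
Position 3: 'c' vs 'm' = DIFFER
Total differences: 1

1


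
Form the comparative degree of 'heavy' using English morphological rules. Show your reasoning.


Apply comparative formation (consonant + y: change y to i, add -er): 'heavy' -> 'heavier'.

heavier


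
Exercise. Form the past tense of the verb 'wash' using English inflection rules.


Apply rule: Add -ed. 'wash' becomes 'washed'.

washed


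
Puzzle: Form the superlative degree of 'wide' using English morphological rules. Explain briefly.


Apply superlative formation (ends in e: add -st): 'wide' -> 'widest'.

widest


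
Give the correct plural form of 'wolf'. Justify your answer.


Apply rule: Change -f to -ves. 'wolf' becomes 'wolves'.

wolves


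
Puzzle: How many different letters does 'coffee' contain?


Unique letters in 'coffee': {c, e, f, o} = 4 distinct letters.

4


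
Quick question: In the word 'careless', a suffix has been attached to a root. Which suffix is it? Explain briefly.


The word 'careless' = 'care' (root) + '-less' (suffix). The suffix is '-less'.

less


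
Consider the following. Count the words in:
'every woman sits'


Split into words: every | woman | sits = 3 words.

3


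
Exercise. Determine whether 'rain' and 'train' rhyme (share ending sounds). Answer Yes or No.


Rime (stressed vowel + following sounds) of 'rain': -ain = /eɪn/
Rime of 'train': -ain = /eɪn/
/eɪn/ and /eɪn/ are the same ending sound, so the words rhyme.

Yes


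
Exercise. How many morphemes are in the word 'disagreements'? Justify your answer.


Decomposition: dis- (prefix) + agree (root) + -ment (suffix) + -s (plural) = 4 morpheme(s)

4 morphemes


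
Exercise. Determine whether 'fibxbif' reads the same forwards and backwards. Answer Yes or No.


Forward: 'fibxbif'
Reversed: 'fibxbif'
They are identical.

Yes


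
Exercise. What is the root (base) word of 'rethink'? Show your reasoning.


Remove prefix 're' from 'rethink' to get root 'think'.

think


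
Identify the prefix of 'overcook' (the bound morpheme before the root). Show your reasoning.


The word 'overcook' = 'over' (prefix) + 'cook' (root). The prefix is 'over'.

over


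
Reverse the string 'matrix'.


Reverse 'matrix' character by character: 'xirtam'.

xirtam


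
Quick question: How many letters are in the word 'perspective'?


Spell out 'perspective' and number each letter: p(1), e(2), r(3), s(4), p(5), e(6), c(7), t(8), i(9), v(10), e(11). Total: 11 letters.

11


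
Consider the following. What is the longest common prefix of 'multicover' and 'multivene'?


Compare from the start: 5 characters match: 'multi'. Mismatch at position 6: 'c' vs 'v'.

multi


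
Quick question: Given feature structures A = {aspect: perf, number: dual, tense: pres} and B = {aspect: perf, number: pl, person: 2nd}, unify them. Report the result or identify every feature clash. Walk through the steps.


Compare features:
aspect: A=perf vs B=perf -> unified: perf
number: A=dual vs B=pl -> CLASH
person: A=_ vs B=2nd -> unified: 2nd
tense: A=pres vs B=_ -> unified: pres
Clash detected on feature 'number' (dual vs pl); unification fails.

CLASH on 'number' (dual vs pl)


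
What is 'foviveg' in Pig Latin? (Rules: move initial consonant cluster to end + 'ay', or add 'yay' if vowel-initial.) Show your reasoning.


'foviveg': move consonant cluster 'f' to end and add 'ay': 'ovivegfay'.

ovivegfay


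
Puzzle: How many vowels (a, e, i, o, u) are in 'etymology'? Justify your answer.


Vowels in 'etymology': e, o, o = 3 vowels.

3


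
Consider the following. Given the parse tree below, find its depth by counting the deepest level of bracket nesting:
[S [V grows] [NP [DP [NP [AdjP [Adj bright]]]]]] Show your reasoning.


Count bracket nesting levels:
'[' at pos 0: depth = 1
'[' at pos 3: depth = 2
'[' at pos 13: depth = 2
'[' at pos 17: depth = 3
'[' at pos 21: depth = 4
'[' at pos 25: depth = 5
'[' at pos 31: depth = 6
Maximum depth reached: 6

6


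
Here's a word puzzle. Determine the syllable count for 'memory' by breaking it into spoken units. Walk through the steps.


Break 'memory' into syllables: mem-o-ry -> mem | o | ry = 3 syllables

3 syllables


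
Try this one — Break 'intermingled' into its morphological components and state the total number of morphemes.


Step 1: Identify prefix: 'inter' (meaning: between)
Step 2: Identify root: 'mingle'
Step 3: Identify suffix(es): 'ed'
Decomposition: inter- (prefix: between) + mingle (root) + -ed (suffix: past)
Total morphemes: 3

3 morphemes (inter- (prefix: between) + mingle (root) + -ed (suffix: past))


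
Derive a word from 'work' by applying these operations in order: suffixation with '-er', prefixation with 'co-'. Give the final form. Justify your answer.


Step 1: Add suffix '-er' to 'work' = 'worker'
Step 2: Add prefix 'co-' to 'worker' = 'coworker'

coworker


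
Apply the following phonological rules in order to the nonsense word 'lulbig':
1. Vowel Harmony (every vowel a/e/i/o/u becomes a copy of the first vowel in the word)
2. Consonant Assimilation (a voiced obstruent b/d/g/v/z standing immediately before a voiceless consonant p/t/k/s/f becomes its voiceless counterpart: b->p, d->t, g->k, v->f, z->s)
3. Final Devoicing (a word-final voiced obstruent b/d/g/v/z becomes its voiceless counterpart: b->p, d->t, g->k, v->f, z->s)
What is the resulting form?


Starting form: 'lulbig'
Rule 1: Vowel Harmony: all vowels become 'u' (matching first vowel). 'lulbig' -> 'lulbug'
Rule 2: Consonant Assimilation: no voiced obstruent (b/d/g/v/z) stands immediately before a voiceless consonant (p/t/k/s/f). No change.
Rule 3: Final Devoicing: word-final voiced obstruent 'g' becomes voiceless 'k'. 'lulbug' -> 'lulbuk'
Final form: 'lulbuk'

lulbuk


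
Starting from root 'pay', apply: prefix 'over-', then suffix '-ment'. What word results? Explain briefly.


Step 1: Add prefix 'over-' to 'pay' = 'overpay'
Step 2: Add suffix '-ment' to 'overpay' = 'overpayment'

overpayment


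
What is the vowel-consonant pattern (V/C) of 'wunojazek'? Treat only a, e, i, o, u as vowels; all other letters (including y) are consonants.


Letter mapping: w = C, u = V, n = C, o = V, j = C, a = V, z = C, e = V, k = C.

CVCVCVCVC


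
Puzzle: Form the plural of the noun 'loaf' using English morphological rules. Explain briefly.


Apply rule: Change -f to -ves. 'loaf' becomes 'loaves'.

loaves


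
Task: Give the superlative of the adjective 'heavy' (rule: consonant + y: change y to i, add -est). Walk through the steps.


Apply superlative formation (consonant + y: change y to i, add -est): 'heavy' -> 'heaviest'.

heaviest


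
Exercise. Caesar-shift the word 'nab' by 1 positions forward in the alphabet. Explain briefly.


Shift each letter by 1: n -> o, a -> b, b -> c. Result: 'obc'.

obc


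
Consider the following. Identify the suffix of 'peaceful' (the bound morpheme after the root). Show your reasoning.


The word 'peaceful' = 'peace' (root) + '-ful' (suffix). The suffix is '-ful'.

ful


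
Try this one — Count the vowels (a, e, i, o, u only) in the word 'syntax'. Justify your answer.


Vowels in 'syntax': a = 1 vowels.

1


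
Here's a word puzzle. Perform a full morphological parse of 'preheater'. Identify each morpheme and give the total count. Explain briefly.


Step 1: Identify prefix: 'pre' (meaning: before)
Step 2: Identify root: 'heat'
Step 3: Identify suffix(es): 'er'
Decomposition: pre- (prefix: before) + heat (root) + -er (suffix: one who)
Total morphemes: 3

3 morphemes (pre- (prefix: before) + heat (root) + -er (suffix: one who))


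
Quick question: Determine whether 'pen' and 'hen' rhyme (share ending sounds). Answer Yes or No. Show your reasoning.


Rime (stressed vowel + following sounds) of 'pen': -en = /ɛn/
Rime of 'hen': -en = /ɛn/
/ɛn/ and /ɛn/ are the same ending sound, so the words rhyme.

Yes


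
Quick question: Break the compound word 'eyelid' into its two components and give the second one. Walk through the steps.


Split 'eyelid' into 'eye' + 'lid'. The second part is 'lid'.

lid


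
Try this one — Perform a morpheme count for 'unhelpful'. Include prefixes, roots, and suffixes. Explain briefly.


Decomposition: un- (prefix) + help (root) + -ful (suffix) = 3 morpheme(s)

3 morphemes


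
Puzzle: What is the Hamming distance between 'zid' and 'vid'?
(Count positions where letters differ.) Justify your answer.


Alignment:
Position 1: 'z' vs 'v' = DIFFER
Position 2: 'i' vs 'i' = match
Position 3: 'd' vs 'd' = match
Total differences: 1

1


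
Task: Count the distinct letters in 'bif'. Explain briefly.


Unique letters in 'bif': {b, f, i} = 3 distinct letters.

3


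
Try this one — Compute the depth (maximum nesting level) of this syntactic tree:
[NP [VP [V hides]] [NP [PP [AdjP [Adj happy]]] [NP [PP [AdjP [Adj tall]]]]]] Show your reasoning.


Count bracket nesting levels:
'[' at pos 0: depth = 1
'[' at pos 4: depth = 2
'[' at pos 8: depth = 3
'[' at pos 19: depth = 2
'[' at pos 23: depth = 3
'[' at pos 27: depth = 4
'[' at pos 33: depth = 5
'[' at pos 47: depth = 3
'[' at pos 51: depth = 4
'[' at pos 55: depth = 5
'[' at pos 61: depth = 6
Maximum depth reached: 6

6


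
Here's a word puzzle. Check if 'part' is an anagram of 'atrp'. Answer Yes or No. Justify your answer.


Sorted letters of 'part': 'aprt'
Sorted letters of 'atrp': 'aprt'
They match.

Yes


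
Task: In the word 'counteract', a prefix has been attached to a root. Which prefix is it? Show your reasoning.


The word 'counteract' = 'counter' (prefix) + 'act' (root). The prefix is 'counter'.

counter


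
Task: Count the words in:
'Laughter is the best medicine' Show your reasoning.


Split into words: Laughter | is | the | best | medicine = 5 words.

5


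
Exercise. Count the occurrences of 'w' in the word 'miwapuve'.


Letter 'w' in 'miwapuve': found at position(s) 3 = 1 occurrence(s).

1


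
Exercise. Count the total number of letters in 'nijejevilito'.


Spell out 'nijejevilito' and number each letter: n(1), i(2), j(3), e(4), j(5), e(6), v(7), i(8), l(9), i(10), t(11), o(12). Total: 12 letters.

12


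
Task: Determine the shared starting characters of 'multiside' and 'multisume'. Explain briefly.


Compare from the start: 6 characters match: 'multis'. Mismatch at position 7: 'i' vs 'u'.

multis


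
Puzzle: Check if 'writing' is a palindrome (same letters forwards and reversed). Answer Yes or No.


Forward: 'writing'
Reversed: 'gnitirw'
They differ.

No


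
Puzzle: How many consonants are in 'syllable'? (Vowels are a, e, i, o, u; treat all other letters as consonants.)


Consonants in 'syllable': s, y, l, l, b, l = 6 consonants.

6


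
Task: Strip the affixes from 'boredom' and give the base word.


Remove suffix '-dom' from 'boredom' to get root 'bore'.

bore


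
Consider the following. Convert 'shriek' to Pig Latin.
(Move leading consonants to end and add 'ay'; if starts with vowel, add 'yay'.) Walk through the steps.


'shriek': move consonant cluster 'shr' to end and add 'ay': 'iekshray'.

iekshray


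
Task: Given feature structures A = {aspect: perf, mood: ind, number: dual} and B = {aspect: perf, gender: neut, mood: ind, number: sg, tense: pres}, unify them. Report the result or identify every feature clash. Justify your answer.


Compare features:
aspect: A=perf vs B=perf -> unified: perf
gender: A=_ vs B=neut -> unified: neut
mood: A=ind vs B=ind -> unified: ind
number: A=dual vs B=sg -> CLASH
tense: A=_ vs B=pres -> unified: pres
Clash detected on feature 'number' (dual vs sg); unification fails.

CLASH on 'number' (dual vs sg)


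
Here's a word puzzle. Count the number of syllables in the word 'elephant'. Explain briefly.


Break 'elephant' into syllables: el-e-phant -> el | e | phant = 3 syllables

3 syllables


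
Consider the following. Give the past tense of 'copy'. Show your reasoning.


Apply rule: Change -y to -ied. 'copy' becomes 'copied'.

copied


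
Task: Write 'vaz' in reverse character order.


Reverse 'vaz' character by character: 'zav'.

zav


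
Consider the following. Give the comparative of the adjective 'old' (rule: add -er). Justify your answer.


Apply comparative formation (add -er): 'old' -> 'older'.

older


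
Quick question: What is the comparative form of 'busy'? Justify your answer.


Apply comparative formation (consonant + y: change y to i, add -er): 'busy' -> 'busier'.

busier


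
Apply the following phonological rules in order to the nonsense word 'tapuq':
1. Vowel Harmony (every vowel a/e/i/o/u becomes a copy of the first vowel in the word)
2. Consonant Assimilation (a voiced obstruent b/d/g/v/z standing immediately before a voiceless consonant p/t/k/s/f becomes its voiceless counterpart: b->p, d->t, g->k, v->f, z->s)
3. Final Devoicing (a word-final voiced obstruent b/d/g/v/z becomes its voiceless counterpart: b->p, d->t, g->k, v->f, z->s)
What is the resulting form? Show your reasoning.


Starting form: 'tapuq'
Rule 1: Vowel Harmony: all vowels become 'a' (matching first vowel). 'tapuq' -> 'tapaq'
Rule 2: Consonant Assimilation: no voiced obstruent (b/d/g/v/z) stands immediately before a voiceless consonant (p/t/k/s/f). No change.
Rule 3: Final Devoicing: final consonant 'q' is not one of the voiced obstruents b/d/g/v/z. No change.
Final form: 'tapaq'

tapaq


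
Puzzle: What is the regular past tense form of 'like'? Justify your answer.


Apply rule: Add -d (word ends in -e). 'like' becomes 'liked'.

liked


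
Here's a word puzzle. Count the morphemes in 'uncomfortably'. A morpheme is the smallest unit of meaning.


Decomposition: un- (prefix) + comfort (root) + -able (suffix) + -ly (suffix) = 4 morpheme(s)

4 morphemes


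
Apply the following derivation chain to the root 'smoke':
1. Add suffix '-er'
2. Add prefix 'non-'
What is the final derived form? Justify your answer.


Step 1: Add suffix '-er' to 'smoke' = 'smoker'
Step 2: Add prefix 'non-' to 'smoker' = 'nonsmoker'

nonsmoker


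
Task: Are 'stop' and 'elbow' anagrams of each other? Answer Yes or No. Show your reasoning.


Sorted letters of 'stop': 'opst'
Sorted letters of 'elbow': 'below'
They do not match.

No


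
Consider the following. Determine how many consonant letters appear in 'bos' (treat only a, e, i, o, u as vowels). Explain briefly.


Consonants in 'bos': b, s = 2 consonants.

2


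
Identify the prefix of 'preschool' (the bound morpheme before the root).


The word 'preschool' = 'pre' (prefix) + 'school' (root). The prefix is 'pre'.

pre


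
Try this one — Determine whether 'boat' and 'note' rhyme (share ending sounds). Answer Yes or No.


Rime (stressed vowel + following sounds) of 'boat': -oat = /oʊt/
Rime of 'note': -ote = /oʊt/
/oʊt/ and /oʊt/ are the same ending sound, so the words rhyme.

Yes


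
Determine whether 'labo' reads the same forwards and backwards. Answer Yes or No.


Forward: 'labo'
Reversed: 'obal'
They differ.

No


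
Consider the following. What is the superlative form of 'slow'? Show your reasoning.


Apply superlative formation (add -est): 'slow' -> 'slowest'.

slowest


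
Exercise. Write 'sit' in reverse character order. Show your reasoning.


Reverse 'sit' character by character: 'tis'.

tis


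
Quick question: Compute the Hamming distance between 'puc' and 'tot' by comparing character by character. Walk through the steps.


Alignment:
Position 1: 'p' vs 't' = DIFFER
Position 2: 'u' vs 'o' = DIFFER
Position 3: 'c' vs 't' = DIFFER
Total differences: 3

3


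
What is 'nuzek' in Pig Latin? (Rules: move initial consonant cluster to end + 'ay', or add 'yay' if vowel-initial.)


'nuzek': move consonant cluster 'n' to end and add 'ay': 'uzeknay'.

uzeknay


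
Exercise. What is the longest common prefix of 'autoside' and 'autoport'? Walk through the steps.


Compare from the start: 4 characters match: 'auto'. Mismatch at position 5: 's' vs 'p'.

auto


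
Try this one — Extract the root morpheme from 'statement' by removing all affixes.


Remove suffix '-ment' from 'statement' to get root 'state'.

state


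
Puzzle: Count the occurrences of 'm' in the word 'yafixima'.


Letter 'm' in 'yafixima': found at position(s) 7 = 1 occurrence(s).

1


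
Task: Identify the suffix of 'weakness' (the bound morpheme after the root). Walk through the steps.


The word 'weakness' = 'weak' (root) + '-ness' (suffix). The suffix is '-ness'.

ness


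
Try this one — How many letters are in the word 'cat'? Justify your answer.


Spell out 'cat' and number each letter: c(1), a(2), t(3). Total: 3 letters.

3


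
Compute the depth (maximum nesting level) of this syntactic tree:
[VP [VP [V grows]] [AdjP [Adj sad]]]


Count bracket nesting levels:
'[' at pos 0: depth = 1
'[' at pos 4: depth = 2
'[' at pos 8: depth = 3
'[' at pos 19: depth = 2
'[' at pos 25: depth = 3
Maximum depth reached: 3

3


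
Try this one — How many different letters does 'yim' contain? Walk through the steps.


Unique letters in 'yim': {i, m, y} = 3 distinct letters.

3


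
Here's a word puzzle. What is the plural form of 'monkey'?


Apply rule: Add -s. 'monkey' becomes 'monkeys'.

monkeys


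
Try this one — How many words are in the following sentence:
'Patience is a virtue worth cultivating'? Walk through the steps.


Split into words: Patience | is | a | virtue | worth | cultivating = 6 words.

6


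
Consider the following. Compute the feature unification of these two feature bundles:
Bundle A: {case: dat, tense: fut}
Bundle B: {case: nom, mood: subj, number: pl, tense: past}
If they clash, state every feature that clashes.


Compare features:
case: A=dat vs B=nom -> CLASH
mood: A=_ vs B=subj -> unified: subj
number: A=_ vs B=pl -> unified: pl
tense: A=fut vs B=past -> CLASH
Clashes detected on features 'case' (dat vs nom) and 'tense' (fut vs past); unification fails.

CLASH on 'case' (dat vs nom) and 'tense' (fut vs past)


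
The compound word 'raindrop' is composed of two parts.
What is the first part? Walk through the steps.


Split 'raindrop' into 'rain' + 'drop'. The first part is 'rain'.

rain


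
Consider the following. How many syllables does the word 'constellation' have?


Break 'constellation' into syllables: con-stel-la-tion -> con | stel | la | tion = 4 syllables

4 syllables


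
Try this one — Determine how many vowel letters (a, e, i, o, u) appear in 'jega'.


Vowels in 'jega': e, a = 2 vowels.

2


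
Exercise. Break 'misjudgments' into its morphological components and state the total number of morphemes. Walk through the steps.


Step 1: Identify prefix: 'mis' (meaning: wrongly)
Step 2: Identify root: 'judge'
Step 3: Identify suffix(es): 'ment, s'
Decomposition: mis- (prefix: wrongly) + judge (root) + -ment (suffix: action/result) + -s (plural)
Total morphemes: 4

4 morphemes (mis- (prefix: wrongly) + judge (root) + -ment (suffix: action/result) + -s (plural))


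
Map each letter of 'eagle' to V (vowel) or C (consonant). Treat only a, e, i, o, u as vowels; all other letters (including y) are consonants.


Letter mapping: e = V, a = V, g = C, l = C, e = V.

VVCCV


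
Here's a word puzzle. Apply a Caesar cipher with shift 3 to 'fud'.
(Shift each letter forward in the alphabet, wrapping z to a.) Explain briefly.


Shift each letter by 3: f -> i, u -> x, d -> g. Result: 'ixg'.

ixg


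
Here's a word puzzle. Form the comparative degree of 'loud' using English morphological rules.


Apply comparative formation (add -er): 'loud' -> 'louder'.

louder


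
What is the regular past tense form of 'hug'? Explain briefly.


Apply rule: Double final consonant and add -ed. 'hug' becomes 'hugged'.

hugged


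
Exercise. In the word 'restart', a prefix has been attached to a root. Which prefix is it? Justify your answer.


The word 'restart' = 're' (prefix) + 'start' (root). The prefix is 're'.

re


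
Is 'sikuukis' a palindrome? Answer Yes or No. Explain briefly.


Forward: 'sikuukis'
Reversed: 'sikuukis'
They are identical.

Yes


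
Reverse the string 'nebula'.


Reverse 'nebula' character by character: 'aluben'.

aluben


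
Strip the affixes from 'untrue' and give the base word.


Remove prefix 'un' from 'untrue' to get root 'true'.

true


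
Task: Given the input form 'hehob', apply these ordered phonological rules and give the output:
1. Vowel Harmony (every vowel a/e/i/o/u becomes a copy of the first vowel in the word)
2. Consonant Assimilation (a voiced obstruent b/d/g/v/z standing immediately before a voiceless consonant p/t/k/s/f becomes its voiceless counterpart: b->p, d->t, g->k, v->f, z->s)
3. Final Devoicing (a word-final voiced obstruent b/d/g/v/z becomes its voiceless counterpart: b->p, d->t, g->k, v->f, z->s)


Starting form: 'hehob'
Rule 1: Vowel Harmony: all vowels become 'e' (matching first vowel). 'hehob' -> 'heheb'
Rule 2: Consonant Assimilation: no voiced obstruent (b/d/g/v/z) stands immediately before a voiceless consonant (p/t/k/s/f). No change.
Rule 3: Final Devoicing: word-final voiced obstruent 'b' becomes voiceless 'p'. 'heheb' -> 'hehep'
Final form: 'hehep'

hehep


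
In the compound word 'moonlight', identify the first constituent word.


Split 'moonlight' into 'moon' + 'light'. The first part is 'moon'.

moon


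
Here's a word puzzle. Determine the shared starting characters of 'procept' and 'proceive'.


Compare from the start: 5 characters match: 'proce'. Mismatch at position 6: 'p' vs 'i'.

proce


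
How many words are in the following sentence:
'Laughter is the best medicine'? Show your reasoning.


Split into words: Laughter | is | the | best | medicine = 5 words.

5


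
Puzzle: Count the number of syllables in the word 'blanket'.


Break 'blanket' into syllables: blan-ket -> blan | ket = 2 syllables

2 syllables


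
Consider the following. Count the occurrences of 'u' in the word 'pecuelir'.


Letter 'u' in 'pecuelir': found at position(s) 4 = 1 occurrence(s).

1


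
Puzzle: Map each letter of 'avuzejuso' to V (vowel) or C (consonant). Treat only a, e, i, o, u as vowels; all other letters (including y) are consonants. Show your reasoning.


Letter mapping: a = V, v = C, u = V, z = C, e = V, j = C, u = V, s = C, o = V.

VCVCVCVCV


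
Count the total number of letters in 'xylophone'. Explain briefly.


Spell out 'xylophone' and number each letter: x(1), y(2), l(3), o(4), p(5), h(6), o(7), n(8), e(9). Total: 9 letters.

9


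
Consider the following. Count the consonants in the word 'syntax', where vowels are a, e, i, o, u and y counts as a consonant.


Consonants in 'syntax': s, y, n, t, x = 5 consonants.

5


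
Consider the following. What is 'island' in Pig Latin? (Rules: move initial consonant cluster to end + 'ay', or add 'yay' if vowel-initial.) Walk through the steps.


'island' starts with a vowel, so add 'yay': 'islandyay'.

islandyay


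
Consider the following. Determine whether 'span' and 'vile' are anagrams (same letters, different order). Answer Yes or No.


Sorted letters of 'span': 'anps'
Sorted letters of 'vile': 'eilv'
They do not match.

No
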